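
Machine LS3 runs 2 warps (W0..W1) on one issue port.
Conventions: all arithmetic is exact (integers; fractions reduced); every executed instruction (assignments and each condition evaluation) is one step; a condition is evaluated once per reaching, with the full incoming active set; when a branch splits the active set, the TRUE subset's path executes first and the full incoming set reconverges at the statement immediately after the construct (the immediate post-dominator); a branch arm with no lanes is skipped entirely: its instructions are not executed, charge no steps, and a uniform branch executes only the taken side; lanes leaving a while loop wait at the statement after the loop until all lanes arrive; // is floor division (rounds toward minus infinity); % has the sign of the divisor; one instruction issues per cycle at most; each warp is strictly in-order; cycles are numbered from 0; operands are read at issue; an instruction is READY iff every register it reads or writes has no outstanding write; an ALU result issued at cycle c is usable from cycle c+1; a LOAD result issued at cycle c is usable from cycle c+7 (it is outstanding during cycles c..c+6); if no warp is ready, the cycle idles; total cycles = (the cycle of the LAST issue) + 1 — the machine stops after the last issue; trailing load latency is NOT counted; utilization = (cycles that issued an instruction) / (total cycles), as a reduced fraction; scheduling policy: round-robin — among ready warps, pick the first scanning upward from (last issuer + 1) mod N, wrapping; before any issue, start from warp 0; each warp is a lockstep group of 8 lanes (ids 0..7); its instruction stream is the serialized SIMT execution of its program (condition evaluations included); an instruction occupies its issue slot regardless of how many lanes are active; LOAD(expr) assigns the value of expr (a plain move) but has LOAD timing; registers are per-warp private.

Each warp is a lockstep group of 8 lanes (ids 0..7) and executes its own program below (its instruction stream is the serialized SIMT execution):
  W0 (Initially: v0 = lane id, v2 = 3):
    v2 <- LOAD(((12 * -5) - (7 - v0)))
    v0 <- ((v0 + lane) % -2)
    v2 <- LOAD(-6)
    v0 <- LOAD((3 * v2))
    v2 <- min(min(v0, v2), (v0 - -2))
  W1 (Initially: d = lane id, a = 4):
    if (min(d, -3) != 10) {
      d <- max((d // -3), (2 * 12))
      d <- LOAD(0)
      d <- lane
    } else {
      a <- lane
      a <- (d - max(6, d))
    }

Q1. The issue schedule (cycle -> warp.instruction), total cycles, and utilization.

cycle 0: W0.I0
cycle 1: W1.I0
cycle 2: W0.I1
cycle 3: W1.I1
cycle 4: W1.I2
cycle 5: idle
cycle 6: idle
cycle 7: W0.I2
cycle 8: idle
cycle 9: idle
cycle 10: idle
cycle 11: W1.I3
cycle 12: idle
cycle 13: idle
cycle 14: W0.I3
cycle 15: idle
cycle 16: idle
cycle 17: idle
cycle 18: idle
cycle 19: idle
cycle 20: idle
cycle 21: W0.I4

Answer: 22 cycles, utilization 9/22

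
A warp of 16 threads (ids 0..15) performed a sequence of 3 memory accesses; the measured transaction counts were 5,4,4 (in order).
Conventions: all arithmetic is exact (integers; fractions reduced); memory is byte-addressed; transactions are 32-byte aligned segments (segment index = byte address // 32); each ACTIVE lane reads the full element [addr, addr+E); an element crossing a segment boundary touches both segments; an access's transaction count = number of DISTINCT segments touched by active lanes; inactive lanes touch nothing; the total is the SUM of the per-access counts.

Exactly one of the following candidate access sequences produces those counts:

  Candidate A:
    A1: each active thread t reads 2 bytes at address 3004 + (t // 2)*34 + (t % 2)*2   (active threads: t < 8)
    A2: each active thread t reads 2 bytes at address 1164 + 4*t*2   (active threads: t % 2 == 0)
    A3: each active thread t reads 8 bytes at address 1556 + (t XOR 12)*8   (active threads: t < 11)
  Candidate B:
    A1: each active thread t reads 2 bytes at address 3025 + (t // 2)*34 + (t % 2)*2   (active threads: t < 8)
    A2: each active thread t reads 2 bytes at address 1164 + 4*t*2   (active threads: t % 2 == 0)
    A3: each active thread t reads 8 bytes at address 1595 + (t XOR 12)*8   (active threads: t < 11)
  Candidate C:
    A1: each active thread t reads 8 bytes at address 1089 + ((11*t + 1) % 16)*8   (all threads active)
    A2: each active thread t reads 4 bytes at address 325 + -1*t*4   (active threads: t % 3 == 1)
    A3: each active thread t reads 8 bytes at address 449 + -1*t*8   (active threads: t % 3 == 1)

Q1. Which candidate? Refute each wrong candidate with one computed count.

B: A1 gives 4 transactions, not 5
C: A2 gives 3 transactions, not 4
A: all counts match (5,4,4)

Answer: A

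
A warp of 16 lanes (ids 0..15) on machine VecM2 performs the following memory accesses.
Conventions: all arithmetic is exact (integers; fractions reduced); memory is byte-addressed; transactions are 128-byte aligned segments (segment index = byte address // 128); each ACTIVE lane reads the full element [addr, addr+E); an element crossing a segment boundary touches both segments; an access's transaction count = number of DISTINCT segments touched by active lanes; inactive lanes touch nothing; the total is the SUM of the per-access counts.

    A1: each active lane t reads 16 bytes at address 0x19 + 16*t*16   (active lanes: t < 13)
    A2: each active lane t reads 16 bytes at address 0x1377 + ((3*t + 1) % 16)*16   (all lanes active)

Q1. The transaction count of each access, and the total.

A1: 13 transactions
A2: 3 transactions

Answer: 13,3; total 16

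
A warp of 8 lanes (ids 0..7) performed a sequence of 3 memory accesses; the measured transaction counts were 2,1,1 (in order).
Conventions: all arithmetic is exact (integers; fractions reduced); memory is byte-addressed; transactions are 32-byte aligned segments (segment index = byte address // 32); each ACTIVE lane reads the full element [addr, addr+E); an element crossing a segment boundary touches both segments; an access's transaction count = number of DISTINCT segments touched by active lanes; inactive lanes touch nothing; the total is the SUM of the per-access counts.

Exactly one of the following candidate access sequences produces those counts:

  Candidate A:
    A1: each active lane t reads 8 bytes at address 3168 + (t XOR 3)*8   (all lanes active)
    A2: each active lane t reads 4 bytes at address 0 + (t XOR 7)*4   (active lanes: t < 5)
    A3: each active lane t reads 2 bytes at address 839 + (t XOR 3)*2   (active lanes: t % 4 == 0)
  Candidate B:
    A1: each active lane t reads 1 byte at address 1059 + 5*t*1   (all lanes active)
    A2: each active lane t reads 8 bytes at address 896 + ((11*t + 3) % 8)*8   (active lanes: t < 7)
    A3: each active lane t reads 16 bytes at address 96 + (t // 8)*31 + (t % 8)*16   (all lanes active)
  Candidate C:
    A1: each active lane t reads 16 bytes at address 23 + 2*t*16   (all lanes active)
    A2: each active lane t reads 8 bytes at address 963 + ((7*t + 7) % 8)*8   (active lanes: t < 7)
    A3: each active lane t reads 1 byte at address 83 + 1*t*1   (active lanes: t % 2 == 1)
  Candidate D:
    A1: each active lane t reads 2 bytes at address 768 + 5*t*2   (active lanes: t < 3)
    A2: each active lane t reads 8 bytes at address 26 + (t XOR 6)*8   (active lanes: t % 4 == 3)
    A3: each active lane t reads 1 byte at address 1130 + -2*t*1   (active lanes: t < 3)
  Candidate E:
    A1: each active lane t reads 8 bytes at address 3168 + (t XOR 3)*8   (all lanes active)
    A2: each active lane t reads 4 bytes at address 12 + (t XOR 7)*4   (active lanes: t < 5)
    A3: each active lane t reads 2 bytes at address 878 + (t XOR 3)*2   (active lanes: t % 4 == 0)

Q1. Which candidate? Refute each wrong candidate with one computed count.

B: A2 gives 2 transactions, not 1
C: A1 gives 9 transactions, not 2
D: A1 gives 1 transaction, not 2
E: A2 gives 2 transactions, not 1
A: all counts match (2,1,1)

Answer: A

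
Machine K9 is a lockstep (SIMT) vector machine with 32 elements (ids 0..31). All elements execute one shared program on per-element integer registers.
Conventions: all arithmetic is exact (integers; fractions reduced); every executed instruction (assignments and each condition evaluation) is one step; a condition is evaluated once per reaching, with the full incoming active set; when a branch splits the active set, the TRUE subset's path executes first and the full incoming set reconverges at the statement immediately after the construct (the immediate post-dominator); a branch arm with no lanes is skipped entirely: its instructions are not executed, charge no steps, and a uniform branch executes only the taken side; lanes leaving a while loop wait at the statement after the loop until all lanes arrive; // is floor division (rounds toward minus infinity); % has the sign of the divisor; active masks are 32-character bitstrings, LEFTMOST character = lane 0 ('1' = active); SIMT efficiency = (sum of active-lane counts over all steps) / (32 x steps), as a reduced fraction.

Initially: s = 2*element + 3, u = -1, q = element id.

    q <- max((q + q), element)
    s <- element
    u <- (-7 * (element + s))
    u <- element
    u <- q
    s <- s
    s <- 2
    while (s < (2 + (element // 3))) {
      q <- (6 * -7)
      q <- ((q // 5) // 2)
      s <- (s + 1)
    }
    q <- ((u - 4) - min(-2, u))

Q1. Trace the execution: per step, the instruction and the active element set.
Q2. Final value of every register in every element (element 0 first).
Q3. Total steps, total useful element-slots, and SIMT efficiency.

step 0: q <- max((q + q), element)   11111111111111111111111111111111
step 1: s <- element                 11111111111111111111111111111111
step 2: u <- (-7 * (element + s))    11111111111111111111111111111111
step 3: u <- element                 11111111111111111111111111111111
step 4: u <- q                       11111111111111111111111111111111
step 5: s <- s                       11111111111111111111111111111111
step 6: s <- 2                       11111111111111111111111111111111
step 7: eval (s < (2 + (element // 3))) 11111111111111111111111111111111
step 8: q <- (6 * -7)                00011111111111111111111111111111
step 9: q <- ((q // 5) // 2)         00011111111111111111111111111111
step 10: s <- (s + 1)                 00011111111111111111111111111111
step 11: eval (s < (2 + (element // 3))) 00011111111111111111111111111111
step 12: q <- (6 * -7)                00000011111111111111111111111111
step 13: q <- ((q // 5) // 2)         00000011111111111111111111111111
step 14: s <- (s + 1)                 00000011111111111111111111111111
step 15: eval (s < (2 + (element // 3))) 00000011111111111111111111111111
step 16: q <- (6 * -7)                00000000011111111111111111111111
step 17: q <- ((q // 5) // 2)         00000000011111111111111111111111
step 18: s <- (s + 1)                 00000000011111111111111111111111
step 19: eval (s < (2 + (element // 3))) 00000000011111111111111111111111
step 20: q <- (6 * -7)                00000000000011111111111111111111
step 21: q <- ((q // 5) // 2)         00000000000011111111111111111111
step 22: s <- (s + 1)                 00000000000011111111111111111111
step 23: eval (s < (2 + (element // 3))) 00000000000011111111111111111111
step 24: q <- (6 * -7)                00000000000000011111111111111111
step 25: q <- ((q // 5) // 2)         00000000000000011111111111111111
step 26: s <- (s + 1)                 00000000000000011111111111111111
step 27: eval (s < (2 + (element // 3))) 00000000000000011111111111111111
step 28: q <- (6 * -7)                00000000000000000011111111111111
step 29: q <- ((q // 5) // 2)         00000000000000000011111111111111
step 30: s <- (s + 1)                 00000000000000000011111111111111
step 31: eval (s < (2 + (element // 3))) 00000000000000000011111111111111
step 32: q <- (6 * -7)                00000000000000000000011111111111
step 33: q <- ((q // 5) // 2)         00000000000000000000011111111111
step 34: s <- (s + 1)                 00000000000000000000011111111111
step 35: eval (s < (2 + (element // 3))) 00000000000000000000011111111111
step 36: q <- (6 * -7)                00000000000000000000000011111111
step 37: q <- ((q // 5) // 2)         00000000000000000000000011111111
step 38: s <- (s + 1)                 00000000000000000000000011111111
step 39: eval (s < (2 + (element // 3))) 00000000000000000000000011111111
step 40: q <- (6 * -7)                00000000000000000000000000011111
step 41: q <- ((q // 5) // 2)         00000000000000000000000000011111
step 42: s <- (s + 1)                 00000000000000000000000000011111
step 43: eval (s < (2 + (element // 3))) 00000000000000000000000000011111
step 44: q <- (6 * -7)                00000000000000000000000000000011
step 45: q <- ((q // 5) // 2)         00000000000000000000000000000011
step 46: s <- (s + 1)                 00000000000000000000000000000011
step 47: eval (s < (2 + (element // 3))) 00000000000000000000000000000011
step 48: q <- ((u - 4) - min(-2, u))  11111111111111111111111111111111

Answer: 49 steps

s: 2,2,2,3,3,3,4,4,4,5,5,5,6,6,6,7,7,7,8,8,8,9,9,9,10,10,10,11,11,11,12,12
u: 0,2,4,6,8,10,12,14,16,18,20,22,24,26,28,30,32,34,36,38,40,42,44,46,48,50,52,54,56,58,60,62
q: -2,0,2,4,6,8,10,12,14,16,18,20,22,24,26,28,30,32,34,36,38,40,42,44,46,48,50,52,54,56,58,60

steps = 49; useful = 908; efficiency = 908/1568 = 227/392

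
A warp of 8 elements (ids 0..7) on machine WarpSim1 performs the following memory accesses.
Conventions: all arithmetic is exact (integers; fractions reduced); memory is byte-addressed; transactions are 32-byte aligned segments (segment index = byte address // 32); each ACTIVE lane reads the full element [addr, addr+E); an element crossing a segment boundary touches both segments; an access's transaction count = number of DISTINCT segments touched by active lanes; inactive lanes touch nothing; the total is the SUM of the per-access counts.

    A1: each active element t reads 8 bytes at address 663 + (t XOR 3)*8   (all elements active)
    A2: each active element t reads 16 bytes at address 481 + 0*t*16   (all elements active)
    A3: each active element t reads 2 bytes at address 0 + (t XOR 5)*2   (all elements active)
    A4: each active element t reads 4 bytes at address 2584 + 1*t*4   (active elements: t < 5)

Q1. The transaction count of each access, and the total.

A1: 3 transactions
A2: 1 transaction
A3: 1 transaction
A4: 2 transactions

Answer: 3,1,1,2; total 7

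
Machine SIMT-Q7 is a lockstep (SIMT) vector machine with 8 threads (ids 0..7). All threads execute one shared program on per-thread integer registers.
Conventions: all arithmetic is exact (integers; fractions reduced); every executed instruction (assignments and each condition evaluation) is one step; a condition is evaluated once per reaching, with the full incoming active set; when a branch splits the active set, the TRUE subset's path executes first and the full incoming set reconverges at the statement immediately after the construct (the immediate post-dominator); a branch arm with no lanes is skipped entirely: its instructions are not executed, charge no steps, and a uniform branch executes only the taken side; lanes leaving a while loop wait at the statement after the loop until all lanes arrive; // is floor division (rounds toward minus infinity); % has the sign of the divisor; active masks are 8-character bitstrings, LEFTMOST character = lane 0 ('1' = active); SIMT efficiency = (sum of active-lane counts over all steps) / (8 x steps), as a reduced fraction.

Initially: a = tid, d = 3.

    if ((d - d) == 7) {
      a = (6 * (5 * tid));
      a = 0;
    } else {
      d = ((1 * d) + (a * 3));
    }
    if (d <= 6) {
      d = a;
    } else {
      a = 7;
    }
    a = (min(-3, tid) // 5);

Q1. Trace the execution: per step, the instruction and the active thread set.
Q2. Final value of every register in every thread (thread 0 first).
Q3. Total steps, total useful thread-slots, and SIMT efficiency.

step 0: eval ((d - d) == 7)          11111111
step 1: d <- ((1 * d) + (a * 3))     11111111
step 2: eval (d <= 6)                11111111
step 3: d <- a                       11000000
step 4: a <- 7                       00111111
step 5: a <- (min(-3, tid) // 5)     11111111

Answer: 6 steps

a: -1,-1,-1,-1,-1,-1,-1,-1
d: 0,1,9,12,15,18,21,24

steps = 6; useful = 40; efficiency = 40/48 = 5/6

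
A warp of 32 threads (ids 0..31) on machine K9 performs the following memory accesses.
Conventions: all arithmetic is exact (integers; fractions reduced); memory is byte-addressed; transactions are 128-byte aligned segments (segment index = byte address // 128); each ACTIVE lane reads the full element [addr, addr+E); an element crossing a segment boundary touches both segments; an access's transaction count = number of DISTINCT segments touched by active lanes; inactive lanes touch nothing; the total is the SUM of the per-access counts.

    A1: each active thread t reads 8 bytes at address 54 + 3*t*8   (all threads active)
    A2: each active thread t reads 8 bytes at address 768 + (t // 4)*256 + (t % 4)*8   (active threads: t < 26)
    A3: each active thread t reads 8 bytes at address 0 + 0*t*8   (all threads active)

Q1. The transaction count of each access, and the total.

A1: 7 transactions
A2: 7 transactions
A3: 1 transaction

Answer: 7,7,1; total 15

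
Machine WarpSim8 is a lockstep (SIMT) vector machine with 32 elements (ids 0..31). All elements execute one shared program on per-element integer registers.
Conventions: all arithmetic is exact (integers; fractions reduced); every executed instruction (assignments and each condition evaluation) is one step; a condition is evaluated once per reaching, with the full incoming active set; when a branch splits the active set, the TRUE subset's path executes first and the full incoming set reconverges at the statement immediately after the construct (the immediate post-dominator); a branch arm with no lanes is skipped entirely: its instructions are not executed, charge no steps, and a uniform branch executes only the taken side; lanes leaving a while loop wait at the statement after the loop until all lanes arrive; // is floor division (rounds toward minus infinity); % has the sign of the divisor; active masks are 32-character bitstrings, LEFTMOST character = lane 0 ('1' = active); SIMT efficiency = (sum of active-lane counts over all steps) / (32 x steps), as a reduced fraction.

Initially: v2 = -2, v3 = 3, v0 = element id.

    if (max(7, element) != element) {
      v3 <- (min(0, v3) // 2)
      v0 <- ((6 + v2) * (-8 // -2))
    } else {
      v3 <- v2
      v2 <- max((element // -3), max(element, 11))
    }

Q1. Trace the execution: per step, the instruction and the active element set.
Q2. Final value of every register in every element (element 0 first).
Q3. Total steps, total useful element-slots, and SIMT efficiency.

step 0: eval (max(7, element) != element) 11111111111111111111111111111111
step 1: v3 <- (min(0, v3) // 2)      11111110000000000000000000000000
step 2: v0 <- ((6 + v2) * (-8 // -2)) 11111110000000000000000000000000
step 3: v3 <- v2                     00000001111111111111111111111111
step 4: v2 <- max((element // -3), max(element, 11)) 00000001111111111111111111111111

Answer: 5 steps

v2: -2,-2,-2,-2,-2,-2,-2,11,11,11,11,11,12,13,14,15,16,17,18,19,20,21,22,23,24,25,26,27,28,29,30,31
v3: 0,0,0,0,0,0,0,-2,-2,-2,-2,-2,-2,-2,-2,-2,-2,-2,-2,-2,-2,-2,-2,-2,-2,-2,-2,-2,-2,-2,-2,-2
v0: 16,16,16,16,16,16,16,7,8,9,10,11,12,13,14,15,16,17,18,19,20,21,22,23,24,25,26,27,28,29,30,31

steps = 5; useful = 96; efficiency = 96/160 = 3/5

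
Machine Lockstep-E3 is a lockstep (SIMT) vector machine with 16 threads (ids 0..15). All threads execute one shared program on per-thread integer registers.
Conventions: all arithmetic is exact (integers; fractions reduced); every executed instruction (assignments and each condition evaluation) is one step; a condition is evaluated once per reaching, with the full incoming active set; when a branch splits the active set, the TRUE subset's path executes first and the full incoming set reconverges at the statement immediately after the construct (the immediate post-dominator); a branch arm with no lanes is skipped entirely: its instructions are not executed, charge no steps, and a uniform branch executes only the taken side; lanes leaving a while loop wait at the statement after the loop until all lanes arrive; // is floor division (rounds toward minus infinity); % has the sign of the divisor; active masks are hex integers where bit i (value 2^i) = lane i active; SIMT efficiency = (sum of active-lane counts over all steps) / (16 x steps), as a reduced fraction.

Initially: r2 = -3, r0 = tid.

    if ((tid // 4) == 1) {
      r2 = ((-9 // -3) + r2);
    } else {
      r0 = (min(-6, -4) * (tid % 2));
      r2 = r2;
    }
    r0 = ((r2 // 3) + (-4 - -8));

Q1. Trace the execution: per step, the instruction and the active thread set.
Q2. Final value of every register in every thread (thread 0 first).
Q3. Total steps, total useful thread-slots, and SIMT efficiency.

step 0: eval ((tid // 4) == 1)       0xffff
step 1: r2 <- ((-9 // -3) + r2)      0x00f0
step 2: r0 <- (min(-6, -4) * (tid % 2)) 0xff0f
step 3: r2 <- r2                     0xff0f
step 4: r0 <- ((r2 // 3) + (-4 - -8)) 0xffff

Answer: 5 steps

r2: -3,-3,-3,-3,0,0,0,0,-3,-3,-3,-3,-3,-3,-3,-3
r0: 3,3,3,3,4,4,4,4,3,3,3,3,3,3,3,3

steps = 5; useful = 60; efficiency = 60/80 = 3/4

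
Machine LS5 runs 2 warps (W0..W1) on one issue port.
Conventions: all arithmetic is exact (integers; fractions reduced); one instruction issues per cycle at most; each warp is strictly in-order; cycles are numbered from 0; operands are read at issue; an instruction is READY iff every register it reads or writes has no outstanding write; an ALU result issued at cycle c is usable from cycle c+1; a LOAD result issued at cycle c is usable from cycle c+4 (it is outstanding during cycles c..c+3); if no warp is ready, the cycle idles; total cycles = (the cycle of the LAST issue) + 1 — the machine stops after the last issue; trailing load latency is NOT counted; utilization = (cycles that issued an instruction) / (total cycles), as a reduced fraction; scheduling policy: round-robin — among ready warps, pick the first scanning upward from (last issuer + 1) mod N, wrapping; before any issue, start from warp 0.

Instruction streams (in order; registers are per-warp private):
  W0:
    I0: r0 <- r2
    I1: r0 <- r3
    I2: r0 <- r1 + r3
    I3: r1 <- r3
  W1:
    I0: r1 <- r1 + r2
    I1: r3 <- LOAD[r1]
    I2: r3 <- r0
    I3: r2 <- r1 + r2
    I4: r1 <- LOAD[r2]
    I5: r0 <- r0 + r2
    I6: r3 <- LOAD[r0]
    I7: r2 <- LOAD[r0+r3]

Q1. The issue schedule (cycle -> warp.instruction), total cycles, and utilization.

cycle 0: W0.I0
cycle 1: W1.I0
cycle 2: W0.I1
cycle 3: W1.I1
cycle 4: W0.I2
cycle 5: W0.I3
cycle 6: idle
cycle 7: W1.I2
cycle 8: W1.I3
cycle 9: W1.I4
cycle 10: W1.I5
cycle 11: W1.I6
cycle 12: idle
cycle 13: idle
cycle 14: idle
cycle 15: W1.I7

Answer: 16 cycles, utilization 3/4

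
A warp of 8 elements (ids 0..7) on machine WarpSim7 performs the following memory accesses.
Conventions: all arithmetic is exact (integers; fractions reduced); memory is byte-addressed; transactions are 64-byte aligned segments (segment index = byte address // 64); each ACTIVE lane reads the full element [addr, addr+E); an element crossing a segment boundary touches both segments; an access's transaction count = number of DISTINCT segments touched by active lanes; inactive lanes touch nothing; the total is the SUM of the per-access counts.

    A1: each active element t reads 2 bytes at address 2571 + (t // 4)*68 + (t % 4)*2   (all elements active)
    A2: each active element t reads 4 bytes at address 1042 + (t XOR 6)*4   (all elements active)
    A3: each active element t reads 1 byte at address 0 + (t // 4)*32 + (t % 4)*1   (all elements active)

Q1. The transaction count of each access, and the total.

A1: 2 transactions
A2: 1 transaction
A3: 1 transaction

Answer: 2,1,1; total 4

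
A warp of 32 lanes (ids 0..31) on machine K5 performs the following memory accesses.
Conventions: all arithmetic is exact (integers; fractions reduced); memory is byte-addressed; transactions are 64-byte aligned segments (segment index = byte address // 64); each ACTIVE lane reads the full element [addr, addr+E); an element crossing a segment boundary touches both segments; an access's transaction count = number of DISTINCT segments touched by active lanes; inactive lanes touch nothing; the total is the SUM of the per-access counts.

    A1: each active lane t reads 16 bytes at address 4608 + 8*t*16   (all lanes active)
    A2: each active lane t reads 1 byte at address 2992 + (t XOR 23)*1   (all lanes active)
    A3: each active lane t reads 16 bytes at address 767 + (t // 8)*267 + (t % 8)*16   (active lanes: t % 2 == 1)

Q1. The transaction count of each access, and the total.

A1: 32 transactions
A2: 2 transactions
A3: 11 transactions

Answer: 32,2,11; total 45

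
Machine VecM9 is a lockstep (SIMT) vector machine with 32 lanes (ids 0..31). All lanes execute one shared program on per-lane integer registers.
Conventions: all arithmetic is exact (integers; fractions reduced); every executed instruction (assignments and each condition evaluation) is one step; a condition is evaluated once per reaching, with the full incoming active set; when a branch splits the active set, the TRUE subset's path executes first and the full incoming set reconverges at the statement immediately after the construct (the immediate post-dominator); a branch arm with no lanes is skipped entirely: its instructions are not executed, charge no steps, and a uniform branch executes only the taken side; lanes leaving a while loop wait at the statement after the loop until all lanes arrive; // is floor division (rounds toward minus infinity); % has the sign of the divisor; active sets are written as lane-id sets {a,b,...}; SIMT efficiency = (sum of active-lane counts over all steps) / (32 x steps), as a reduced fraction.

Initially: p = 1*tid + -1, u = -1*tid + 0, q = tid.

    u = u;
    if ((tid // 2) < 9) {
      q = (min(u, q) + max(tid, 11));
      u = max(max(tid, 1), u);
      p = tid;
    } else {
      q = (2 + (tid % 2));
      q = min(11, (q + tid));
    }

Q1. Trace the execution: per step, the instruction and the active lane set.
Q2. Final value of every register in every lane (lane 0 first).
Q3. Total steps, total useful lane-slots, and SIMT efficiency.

step 0: u <- u                       {0,1,2,3,4,5,6,7,8,9,10,11,12,13,14,15,16,17,18,19,20,21,22,23,24,25,26,27,28,29,30,31}
step 1: eval ((tid // 2) < 9)        {0,1,2,3,4,5,6,7,8,9,10,11,12,13,14,15,16,17,18,19,20,21,22,23,24,25,26,27,28,29,30,31}
step 2: q <- (min(u, q) + max(tid, 11)) {0,1,2,3,4,5,6,7,8,9,10,11,12,13,14,15,16,17}
step 3: u <- max(max(tid, 1), u)     {0,1,2,3,4,5,6,7,8,9,10,11,12,13,14,15,16,17}
step 4: p <- tid                     {0,1,2,3,4,5,6,7,8,9,10,11,12,13,14,15,16,17}
step 5: q <- (2 + (tid % 2))         {18,19,20,21,22,23,24,25,26,27,28,29,30,31}
step 6: q <- min(11, (q + tid))      {18,19,20,21,22,23,24,25,26,27,28,29,30,31}

Answer: 7 steps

p: 0,1,2,3,4,5,6,7,8,9,10,11,12,13,14,15,16,17,17,18,19,20,21,22,23,24,25,26,27,28,29,30
u: 1,1,2,3,4,5,6,7,8,9,10,11,12,13,14,15,16,17,-18,-19,-20,-21,-22,-23,-24,-25,-26,-27,-28,-29,-30,-31
q: 11,10,9,8,7,6,5,4,3,2,1,0,0,0,0,0,0,0,11,11,11,11,11,11,11,11,11,11,11,11,11,11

steps = 7; useful = 146; efficiency = 146/224 = 73/112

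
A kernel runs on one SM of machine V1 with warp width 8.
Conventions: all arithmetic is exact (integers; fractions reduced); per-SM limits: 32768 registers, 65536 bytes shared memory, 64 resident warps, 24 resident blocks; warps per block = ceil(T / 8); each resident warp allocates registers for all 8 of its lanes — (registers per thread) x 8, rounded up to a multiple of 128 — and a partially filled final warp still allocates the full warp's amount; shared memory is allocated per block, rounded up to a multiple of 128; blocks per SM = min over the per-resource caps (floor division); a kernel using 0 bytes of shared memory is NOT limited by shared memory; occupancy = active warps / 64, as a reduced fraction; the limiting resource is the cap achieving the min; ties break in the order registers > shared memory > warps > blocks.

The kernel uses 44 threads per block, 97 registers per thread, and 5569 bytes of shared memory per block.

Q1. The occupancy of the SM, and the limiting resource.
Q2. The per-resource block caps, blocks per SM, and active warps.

Answer: occupancy 9/16, limited by registers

registers: 6 blocks
shared memory: 11 blocks
warps: 10 blocks
blocks: 24 blocks

Answer: 6 blocks, 36 active warps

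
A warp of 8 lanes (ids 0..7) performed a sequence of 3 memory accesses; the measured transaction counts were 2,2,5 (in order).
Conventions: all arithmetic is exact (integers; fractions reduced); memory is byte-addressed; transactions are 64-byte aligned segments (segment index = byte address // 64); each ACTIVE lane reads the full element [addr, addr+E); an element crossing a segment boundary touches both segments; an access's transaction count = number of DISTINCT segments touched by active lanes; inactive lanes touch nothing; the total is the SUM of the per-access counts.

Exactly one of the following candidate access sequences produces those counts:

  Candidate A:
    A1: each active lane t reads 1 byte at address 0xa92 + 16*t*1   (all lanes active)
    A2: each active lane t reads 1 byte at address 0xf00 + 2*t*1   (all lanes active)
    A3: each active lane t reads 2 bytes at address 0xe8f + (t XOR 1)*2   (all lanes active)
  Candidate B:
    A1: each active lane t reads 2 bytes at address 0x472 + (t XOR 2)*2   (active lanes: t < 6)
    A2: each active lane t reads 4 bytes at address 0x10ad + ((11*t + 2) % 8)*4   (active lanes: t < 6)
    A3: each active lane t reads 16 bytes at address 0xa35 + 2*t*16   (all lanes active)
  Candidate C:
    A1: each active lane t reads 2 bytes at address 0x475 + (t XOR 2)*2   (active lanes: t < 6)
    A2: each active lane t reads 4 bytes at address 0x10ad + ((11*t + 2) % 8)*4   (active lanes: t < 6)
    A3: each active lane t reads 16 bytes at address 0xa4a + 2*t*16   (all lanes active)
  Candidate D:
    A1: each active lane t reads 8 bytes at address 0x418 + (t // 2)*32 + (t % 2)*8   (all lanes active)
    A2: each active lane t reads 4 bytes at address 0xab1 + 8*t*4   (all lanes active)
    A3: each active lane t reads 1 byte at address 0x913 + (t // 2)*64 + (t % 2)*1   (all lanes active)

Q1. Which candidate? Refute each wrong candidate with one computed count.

A: A1 gives 3 transactions, not 2
C: A3 gives 4 transactions, not 5
D: A1 gives 3 transactions, not 2
B: all counts match (2,2,5)

Answer: B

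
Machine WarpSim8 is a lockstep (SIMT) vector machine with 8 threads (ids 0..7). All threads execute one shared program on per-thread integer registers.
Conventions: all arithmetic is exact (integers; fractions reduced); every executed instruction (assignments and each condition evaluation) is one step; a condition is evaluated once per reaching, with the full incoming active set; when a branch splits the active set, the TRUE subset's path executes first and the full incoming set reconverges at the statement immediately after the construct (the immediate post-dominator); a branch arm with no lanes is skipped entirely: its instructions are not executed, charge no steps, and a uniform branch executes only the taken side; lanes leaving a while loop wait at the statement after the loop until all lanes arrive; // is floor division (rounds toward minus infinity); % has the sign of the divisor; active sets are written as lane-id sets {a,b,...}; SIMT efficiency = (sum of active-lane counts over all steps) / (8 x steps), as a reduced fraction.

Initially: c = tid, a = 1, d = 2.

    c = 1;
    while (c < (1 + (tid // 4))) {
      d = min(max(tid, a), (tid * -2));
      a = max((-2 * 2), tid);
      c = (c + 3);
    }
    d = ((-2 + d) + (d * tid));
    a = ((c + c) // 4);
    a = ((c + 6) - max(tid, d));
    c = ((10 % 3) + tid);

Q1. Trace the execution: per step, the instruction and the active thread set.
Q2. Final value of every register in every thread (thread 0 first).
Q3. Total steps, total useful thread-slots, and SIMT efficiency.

step 0: c <- 1                       {0,1,2,3,4,5,6,7}
step 1: eval (c < (1 + (tid // 4)))  {0,1,2,3,4,5,6,7}
step 2: d <- min(max(tid, a), (tid * -2)) {4,5,6,7}
step 3: a <- max((-2 * 2), tid)      {4,5,6,7}
step 4: c <- (c + 3)                 {4,5,6,7}
step 5: eval (c < (1 + (tid // 4)))  {4,5,6,7}
step 6: d <- ((-2 + d) + (d * tid))  {0,1,2,3,4,5,6,7}
step 7: a <- ((c + c) // 4)          {0,1,2,3,4,5,6,7}
step 8: a <- ((c + 6) - max(tid, d)) {0,1,2,3,4,5,6,7}
step 9: c <- ((10 % 3) + tid)        {0,1,2,3,4,5,6,7}

Answer: 10 steps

c: 1,2,3,4,5,6,7,8
a: 7,5,3,1,6,5,4,3
d: 0,2,4,6,-42,-62,-86,-114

steps = 10; useful = 64; efficiency = 64/80 = 4/5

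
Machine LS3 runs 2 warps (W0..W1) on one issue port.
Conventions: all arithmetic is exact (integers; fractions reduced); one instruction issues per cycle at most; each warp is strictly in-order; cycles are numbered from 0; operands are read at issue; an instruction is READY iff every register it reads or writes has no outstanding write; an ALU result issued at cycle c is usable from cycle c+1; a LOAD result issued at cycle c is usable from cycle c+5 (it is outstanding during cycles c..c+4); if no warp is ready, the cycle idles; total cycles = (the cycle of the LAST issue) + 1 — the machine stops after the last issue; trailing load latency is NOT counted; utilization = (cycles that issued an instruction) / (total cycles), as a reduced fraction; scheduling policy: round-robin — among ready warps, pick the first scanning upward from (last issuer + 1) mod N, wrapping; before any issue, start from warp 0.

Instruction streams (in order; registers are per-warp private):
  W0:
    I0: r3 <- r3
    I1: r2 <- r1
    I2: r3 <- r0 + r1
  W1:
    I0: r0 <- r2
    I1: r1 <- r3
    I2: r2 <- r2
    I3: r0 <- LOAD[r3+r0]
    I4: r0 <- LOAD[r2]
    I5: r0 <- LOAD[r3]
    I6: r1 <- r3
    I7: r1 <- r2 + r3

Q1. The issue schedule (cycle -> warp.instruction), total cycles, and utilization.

cycle 0: W0.I0
cycle 1: W1.I0
cycle 2: W0.I1
cycle 3: W1.I1
cycle 4: W0.I2
cycle 5: W1.I2
cycle 6: W1.I3
cycle 7: idle
cycle 8: idle
cycle 9: idle
cycle 10: idle
cycle 11: W1.I4
cycle 12: idle
cycle 13: idle
cycle 14: idle
cycle 15: idle
cycle 16: W1.I5
cycle 17: W1.I6
cycle 18: W1.I7

Answer: 19 cycles, utilization 11/19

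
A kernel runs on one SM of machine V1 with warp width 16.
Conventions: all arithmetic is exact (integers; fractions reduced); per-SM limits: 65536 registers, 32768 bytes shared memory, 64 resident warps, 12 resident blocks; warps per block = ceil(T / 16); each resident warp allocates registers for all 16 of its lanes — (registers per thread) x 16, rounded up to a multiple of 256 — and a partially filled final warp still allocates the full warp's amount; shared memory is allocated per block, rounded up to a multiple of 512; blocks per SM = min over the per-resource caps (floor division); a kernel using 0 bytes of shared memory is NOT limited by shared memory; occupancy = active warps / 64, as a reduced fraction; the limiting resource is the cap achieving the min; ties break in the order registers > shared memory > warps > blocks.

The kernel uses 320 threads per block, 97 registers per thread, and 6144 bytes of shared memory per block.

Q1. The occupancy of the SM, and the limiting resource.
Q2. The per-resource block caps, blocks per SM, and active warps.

Answer: occupancy 5/16, limited by registers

registers: 1 block
shared memory: 5 blocks
warps: 3 blocks
blocks: 12 blocks

Answer: 1 block, 20 active warps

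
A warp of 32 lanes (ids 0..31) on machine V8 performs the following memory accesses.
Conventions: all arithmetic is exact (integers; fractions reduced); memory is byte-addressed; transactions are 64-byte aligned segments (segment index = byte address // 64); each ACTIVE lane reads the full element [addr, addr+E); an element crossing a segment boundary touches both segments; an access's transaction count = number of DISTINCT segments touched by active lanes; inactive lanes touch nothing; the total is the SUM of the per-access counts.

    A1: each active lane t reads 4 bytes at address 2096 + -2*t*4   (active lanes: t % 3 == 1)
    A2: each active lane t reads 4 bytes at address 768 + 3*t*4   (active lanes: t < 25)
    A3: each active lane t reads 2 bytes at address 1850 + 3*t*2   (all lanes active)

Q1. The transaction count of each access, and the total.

A1: 5 transactions
A2: 5 transactions
A3: 4 transactions

Answer: 5,5,4; total 14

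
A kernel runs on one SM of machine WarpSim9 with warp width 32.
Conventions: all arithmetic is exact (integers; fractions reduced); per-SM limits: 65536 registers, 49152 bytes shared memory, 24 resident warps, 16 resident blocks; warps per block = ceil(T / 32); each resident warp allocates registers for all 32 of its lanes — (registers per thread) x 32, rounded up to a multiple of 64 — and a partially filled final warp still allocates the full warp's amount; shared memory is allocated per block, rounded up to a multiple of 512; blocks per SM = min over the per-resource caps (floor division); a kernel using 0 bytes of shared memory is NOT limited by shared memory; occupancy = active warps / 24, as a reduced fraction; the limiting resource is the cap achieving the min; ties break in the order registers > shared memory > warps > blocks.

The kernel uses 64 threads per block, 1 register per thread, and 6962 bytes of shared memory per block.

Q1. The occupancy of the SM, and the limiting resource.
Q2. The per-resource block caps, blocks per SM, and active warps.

Answer: occupancy 1/2, limited by shared memory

registers: 512 blocks
shared memory: 6 blocks
warps: 12 blocks
blocks: 16 blocks

Answer: 6 blocks, 12 active warps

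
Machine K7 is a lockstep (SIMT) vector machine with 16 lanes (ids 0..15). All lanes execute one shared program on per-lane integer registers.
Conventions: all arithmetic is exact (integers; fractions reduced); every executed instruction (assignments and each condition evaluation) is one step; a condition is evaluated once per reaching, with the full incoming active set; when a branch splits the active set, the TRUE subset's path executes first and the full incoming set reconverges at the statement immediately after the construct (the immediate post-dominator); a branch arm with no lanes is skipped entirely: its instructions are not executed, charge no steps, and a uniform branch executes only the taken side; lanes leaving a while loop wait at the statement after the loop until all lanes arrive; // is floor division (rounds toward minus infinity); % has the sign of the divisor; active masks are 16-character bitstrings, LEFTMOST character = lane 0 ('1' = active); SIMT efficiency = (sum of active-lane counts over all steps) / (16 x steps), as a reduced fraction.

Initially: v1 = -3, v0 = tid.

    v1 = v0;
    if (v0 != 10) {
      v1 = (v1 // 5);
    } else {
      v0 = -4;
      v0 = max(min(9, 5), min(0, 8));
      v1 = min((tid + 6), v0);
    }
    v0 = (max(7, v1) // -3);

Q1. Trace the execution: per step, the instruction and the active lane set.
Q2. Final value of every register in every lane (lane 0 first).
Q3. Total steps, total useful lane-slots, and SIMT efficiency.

step 0: v1 <- v0                     1111111111111111
step 1: eval (v0 != 10)              1111111111111111
step 2: v1 <- (v1 // 5)              1111111111011111
step 3: v0 <- -4                     0000000000100000
step 4: v0 <- max(min(9, 5), min(0, 8)) 0000000000100000
step 5: v1 <- min((tid + 6), v0)     0000000000100000
step 6: v0 <- (max(7, v1) // -3)     1111111111111111

Answer: 7 steps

v1: 0,0,0,0,0,1,1,1,1,1,5,2,2,2,2,3
v0: -3,-3,-3,-3,-3,-3,-3,-3,-3,-3,-3,-3,-3,-3,-3,-3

steps = 7; useful = 66; efficiency = 66/112 = 33/56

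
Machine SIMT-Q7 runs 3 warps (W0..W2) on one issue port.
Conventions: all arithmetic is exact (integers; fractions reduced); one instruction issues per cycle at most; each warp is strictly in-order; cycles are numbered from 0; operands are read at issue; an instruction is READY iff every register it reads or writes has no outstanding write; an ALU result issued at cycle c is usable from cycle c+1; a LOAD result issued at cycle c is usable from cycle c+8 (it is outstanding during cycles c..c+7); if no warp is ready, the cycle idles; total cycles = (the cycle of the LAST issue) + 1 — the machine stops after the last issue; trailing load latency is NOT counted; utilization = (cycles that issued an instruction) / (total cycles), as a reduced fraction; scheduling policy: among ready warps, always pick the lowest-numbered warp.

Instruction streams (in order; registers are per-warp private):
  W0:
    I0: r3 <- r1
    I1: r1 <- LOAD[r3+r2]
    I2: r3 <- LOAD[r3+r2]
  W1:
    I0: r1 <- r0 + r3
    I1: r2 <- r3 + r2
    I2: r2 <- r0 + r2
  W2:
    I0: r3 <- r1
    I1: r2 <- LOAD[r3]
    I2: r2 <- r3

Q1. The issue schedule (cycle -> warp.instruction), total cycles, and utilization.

cycle 0: W0.I0
cycle 1: W0.I1
cycle 2: W0.I2
cycle 3: W1.I0
cycle 4: W1.I1
cycle 5: W1.I2
cycle 6: W2.I0
cycle 7: W2.I1
cycle 8: idle
cycle 9: idle
cycle 10: idle
cycle 11: idle
cycle 12: idle
cycle 13: idle
cycle 14: idle
cycle 15: W2.I2

Answer: 16 cycles, utilization 9/16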